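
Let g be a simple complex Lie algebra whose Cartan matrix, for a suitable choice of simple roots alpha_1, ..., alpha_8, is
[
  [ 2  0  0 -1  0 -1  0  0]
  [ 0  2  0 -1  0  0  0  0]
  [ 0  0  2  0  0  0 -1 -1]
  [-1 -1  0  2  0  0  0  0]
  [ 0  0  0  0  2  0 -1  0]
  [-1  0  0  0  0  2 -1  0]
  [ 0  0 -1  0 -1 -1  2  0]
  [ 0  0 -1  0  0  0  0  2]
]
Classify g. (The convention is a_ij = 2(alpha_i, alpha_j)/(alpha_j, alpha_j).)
E8

The matrix has rank 8 with 2's on the diagonal. Reading the off-diagonal entries as Dynkin edges (a single edge where a_ij = a_ji = -1; a double or triple edge where a_ij * a_ji = 2 or 3), the diagram is a chain of 7 nodes with one extra node attached to the third node from one end (E_8). One simple-root ordering that puts it in standard form is (alpha_8, alpha_5, alpha_3, alpha_7, alpha_6, alpha_1, alpha_4, alpha_2). So the algebra is type E_8.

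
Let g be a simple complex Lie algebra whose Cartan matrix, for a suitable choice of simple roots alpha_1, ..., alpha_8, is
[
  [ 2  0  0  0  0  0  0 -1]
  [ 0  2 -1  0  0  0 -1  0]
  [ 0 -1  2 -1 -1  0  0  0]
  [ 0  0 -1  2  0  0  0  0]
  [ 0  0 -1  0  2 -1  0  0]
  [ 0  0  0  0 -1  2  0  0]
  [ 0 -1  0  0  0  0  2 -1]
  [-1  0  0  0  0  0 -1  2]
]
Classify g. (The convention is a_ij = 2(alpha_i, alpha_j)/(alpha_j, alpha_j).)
The matrix has rank 8 with 2's on the diagonal. Reading the off-diagonal entries as Dynkin edges (a single edge where a_ij = a_ji = -1; a double or triple edge where a_ij * a_ji = 2 or 3), the diagram is a chain of 7 nodes with one extra node attached to the third node from one end (E_8). One simple-root ordering that puts it in standard form is (alpha_6, alpha_4, alpha_5, alpha_3, alpha_2, alpha_7, alpha_8, alpha_1). So the algebra is type E_8.

E_8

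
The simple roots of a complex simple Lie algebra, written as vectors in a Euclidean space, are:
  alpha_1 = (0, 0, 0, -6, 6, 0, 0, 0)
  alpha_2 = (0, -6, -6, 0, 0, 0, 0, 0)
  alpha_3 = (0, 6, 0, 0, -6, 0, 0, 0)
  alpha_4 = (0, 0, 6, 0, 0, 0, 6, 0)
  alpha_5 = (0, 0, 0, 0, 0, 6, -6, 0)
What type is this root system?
Compute the Cartan integers a_ij = 2(alpha_i, alpha_j)/(alpha_j, alpha_j); the resulting 5x5 Cartan matrix is
[[2, 0, -1, 0, 0], [0, 2, -1, -1, 0], [-1, -1, 2, 0, 0], [0, -1, 0, 2, -1], [0, 0, 0, -1, 2]].
All simple roots have the same length, so the diagram is simply laced. The associated Dynkin diagram is a chain of 5 nodes with single edges (A_5), so the type is A_5 (the algebra sl(6)).

type A_5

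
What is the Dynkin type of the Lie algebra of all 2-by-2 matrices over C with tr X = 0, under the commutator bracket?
A_1 (sl(2))

This is sl(2), which has dimension 2^2 - 1 = 3 and rank 2 - 1 = 1 (a Cartan subalgebra is the diagonal traceless matrices). In the classification of classical Lie algebras, the special linear algebra sl(n+1) has type A_n; here n = 1, so the Dynkin diagram is a chain of 1 nodes with single edges (A_1). Hence the type is A_1.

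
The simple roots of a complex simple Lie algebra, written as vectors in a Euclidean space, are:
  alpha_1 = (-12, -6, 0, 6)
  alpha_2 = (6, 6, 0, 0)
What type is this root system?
Compute the Cartan integers a_ij = 2(alpha_i, alpha_j)/(alpha_j, alpha_j); the resulting 2x2 Cartan matrix is
[[2, -3], [-1, 2]].
The roots have two lengths (squared-length ratio 3:1); the short ones are alpha_{2}. The associated Dynkin diagram is two nodes joined by a triple edge (G_2), so the type is G_2.

G_2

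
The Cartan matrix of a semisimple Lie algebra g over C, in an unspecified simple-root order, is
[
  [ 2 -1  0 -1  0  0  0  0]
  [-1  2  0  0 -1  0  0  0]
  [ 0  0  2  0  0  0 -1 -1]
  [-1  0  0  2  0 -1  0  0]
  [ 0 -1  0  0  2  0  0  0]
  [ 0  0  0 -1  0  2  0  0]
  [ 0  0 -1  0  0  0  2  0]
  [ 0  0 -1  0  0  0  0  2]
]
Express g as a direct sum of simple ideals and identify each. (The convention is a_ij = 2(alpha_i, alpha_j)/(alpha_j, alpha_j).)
The diagram associated to this matrix has two connected components: the simple roots {alpha_3, alpha_7, alpha_8} form a chain of 3 nodes with single edges (A_3), and {alpha_1, alpha_2, alpha_4, alpha_5, alpha_6} form a chain of 5 nodes with single edges (A_5). A semisimple Lie algebra decomposes uniquely as the direct sum of simple ideals, one per connected component of its Dynkin diagram, so g ≅ A_3 ⊕ A_5 (dimension 15 + 35 = 50).

A3 ⊕ A5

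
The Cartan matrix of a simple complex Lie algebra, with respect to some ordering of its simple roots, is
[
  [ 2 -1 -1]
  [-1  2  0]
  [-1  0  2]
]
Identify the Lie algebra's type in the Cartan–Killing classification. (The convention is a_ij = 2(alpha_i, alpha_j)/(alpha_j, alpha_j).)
The matrix has rank 3 with 2's on the diagonal. Reading the off-diagonal entries as Dynkin edges (a single edge where a_ij = a_ji = -1; a double or triple edge where a_ij * a_ji = 2 or 3), the diagram is a chain of 3 nodes with single edges (A_3). One simple-root ordering that puts it in standard form is (alpha_2, alpha_1, alpha_3). So the algebra is type A_3, i.e. sl(4).

type A_3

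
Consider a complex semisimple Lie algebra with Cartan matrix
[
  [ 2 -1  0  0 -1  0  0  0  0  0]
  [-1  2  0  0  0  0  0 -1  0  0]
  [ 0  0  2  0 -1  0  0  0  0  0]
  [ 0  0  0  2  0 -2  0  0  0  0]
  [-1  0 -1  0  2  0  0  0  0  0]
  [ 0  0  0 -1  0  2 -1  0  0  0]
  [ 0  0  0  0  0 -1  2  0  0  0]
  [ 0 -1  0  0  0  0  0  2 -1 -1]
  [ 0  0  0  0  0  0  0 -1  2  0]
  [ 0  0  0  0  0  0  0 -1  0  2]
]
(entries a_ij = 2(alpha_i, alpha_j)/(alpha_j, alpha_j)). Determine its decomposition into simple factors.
The diagram associated to this matrix has two connected components: the simple roots {alpha_4, alpha_6, alpha_7} form a chain of 3 nodes with a double edge at one end; the terminal node there is the unique long simple root (C_3), and {alpha_1, alpha_2, alpha_3, alpha_5, alpha_8, alpha_9, alpha_10} form a chain of 5 nodes with a fork of two nodes at one end (D_7). A semisimple Lie algebra decomposes uniquely as the direct sum of simple ideals, one per connected component of its Dynkin diagram, so g ≅ C_3 ⊕ D_7 (dimension 21 + 91 = 112).

C_3 (sp(6)) + D_7 (so(14))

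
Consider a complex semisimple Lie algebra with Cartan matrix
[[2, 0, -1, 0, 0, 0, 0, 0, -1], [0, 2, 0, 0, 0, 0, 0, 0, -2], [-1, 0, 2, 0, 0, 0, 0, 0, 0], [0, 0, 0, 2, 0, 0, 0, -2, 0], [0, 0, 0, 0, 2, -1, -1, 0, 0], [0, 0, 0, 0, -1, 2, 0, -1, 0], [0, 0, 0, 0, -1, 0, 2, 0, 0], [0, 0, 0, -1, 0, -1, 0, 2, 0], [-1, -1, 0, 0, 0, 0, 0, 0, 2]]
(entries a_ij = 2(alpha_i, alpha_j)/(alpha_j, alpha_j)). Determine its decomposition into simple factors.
C_4 (sp(8)) ⊕ C_5 (sp(10))

The diagram associated to this matrix has two connected components: the simple roots {alpha_1, alpha_2, alpha_3, alpha_9} form a chain of 4 nodes with a double edge at one end; the terminal node there is the unique long simple root (C_4), and {alpha_4, alpha_5, alpha_6, alpha_7, alpha_8} form a chain of 5 nodes with a double edge at one end; the terminal node there is the unique long simple root (C_5). A semisimple Lie algebra decomposes uniquely as the direct sum of simple ideals, one per connected component of its Dynkin diagram, so g ≅ C_4 ⊕ C_5 (dimension 36 + 55 = 91).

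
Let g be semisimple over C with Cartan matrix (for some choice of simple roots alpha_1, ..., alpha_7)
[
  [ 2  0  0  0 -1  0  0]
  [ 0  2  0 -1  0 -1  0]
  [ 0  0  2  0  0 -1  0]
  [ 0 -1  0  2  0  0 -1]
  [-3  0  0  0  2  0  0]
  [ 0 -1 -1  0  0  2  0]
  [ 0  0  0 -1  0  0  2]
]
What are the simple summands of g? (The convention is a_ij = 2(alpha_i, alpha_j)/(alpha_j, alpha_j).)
The diagram associated to this matrix has two connected components: the simple roots {alpha_2, alpha_3, alpha_4, alpha_6, alpha_7} form a chain of 5 nodes with single edges (A_5), and {alpha_1, alpha_5} form two nodes joined by a triple edge (G_2). A semisimple Lie algebra decomposes uniquely as the direct sum of simple ideals, one per connected component of its Dynkin diagram, so g ≅ A_5 ⊕ G_2 (dimension 35 + 14 = 49).

A5 ⊕ G2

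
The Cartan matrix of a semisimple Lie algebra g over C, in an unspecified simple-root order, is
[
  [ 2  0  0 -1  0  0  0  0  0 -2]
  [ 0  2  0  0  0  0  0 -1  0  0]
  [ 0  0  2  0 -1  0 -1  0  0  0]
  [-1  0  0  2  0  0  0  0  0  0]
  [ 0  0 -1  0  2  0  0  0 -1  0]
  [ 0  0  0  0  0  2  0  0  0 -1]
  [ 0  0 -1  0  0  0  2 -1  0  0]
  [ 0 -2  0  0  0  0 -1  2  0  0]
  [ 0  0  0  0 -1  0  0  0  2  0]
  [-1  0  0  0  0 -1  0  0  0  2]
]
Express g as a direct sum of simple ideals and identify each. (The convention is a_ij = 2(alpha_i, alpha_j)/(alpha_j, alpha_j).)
The diagram associated to this matrix has two connected components: the simple roots {alpha_2, alpha_3, alpha_5, alpha_7, alpha_8, alpha_9} form a chain of 6 nodes with a double edge at one end; the terminal node there is the unique short simple root (B_6), and {alpha_1, alpha_4, alpha_6, alpha_10} form a chain of 4 nodes with a double edge between the middle two (F_4). A semisimple Lie algebra decomposes uniquely as the direct sum of simple ideals, one per connected component of its Dynkin diagram, so g ≅ B_6 ⊕ F_4 (dimension 78 + 52 = 130).

B6 + F4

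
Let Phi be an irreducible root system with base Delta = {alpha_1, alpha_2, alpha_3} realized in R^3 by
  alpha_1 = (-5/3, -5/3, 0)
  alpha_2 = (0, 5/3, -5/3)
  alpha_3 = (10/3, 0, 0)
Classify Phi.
Compute the Cartan integers a_ij = 2(alpha_i, alpha_j)/(alpha_j, alpha_j); the resulting 3x3 Cartan matrix is
[[2, -1, -1], [-1, 2, 0], [-2, 0, 2]].
The roots have two lengths (squared-length ratio 2:1); the short ones are alpha_{1,2}. The associated Dynkin diagram is a chain of 3 nodes with a double edge at one end; the terminal node there is the unique long simple root (C_3), so the type is C_3 (the algebra sp(6)).

type C_3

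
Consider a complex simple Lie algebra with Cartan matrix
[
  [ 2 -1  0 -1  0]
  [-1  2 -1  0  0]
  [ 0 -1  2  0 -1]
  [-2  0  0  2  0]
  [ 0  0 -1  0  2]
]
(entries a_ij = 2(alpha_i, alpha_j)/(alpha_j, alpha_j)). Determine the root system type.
The matrix has rank 5 with 2's on the diagonal. Reading the off-diagonal entries as Dynkin edges (a single edge where a_ij = a_ji = -1; a double or triple edge where a_ij * a_ji = 2 or 3), the diagram is a chain of 5 nodes with a double edge at one end; the terminal node there is the unique long simple root (C_5). One simple-root ordering that puts it in standard form is (alpha_5, alpha_3, alpha_2, alpha_1, alpha_4). So the algebra is type C_5, i.e. sp(10).

C5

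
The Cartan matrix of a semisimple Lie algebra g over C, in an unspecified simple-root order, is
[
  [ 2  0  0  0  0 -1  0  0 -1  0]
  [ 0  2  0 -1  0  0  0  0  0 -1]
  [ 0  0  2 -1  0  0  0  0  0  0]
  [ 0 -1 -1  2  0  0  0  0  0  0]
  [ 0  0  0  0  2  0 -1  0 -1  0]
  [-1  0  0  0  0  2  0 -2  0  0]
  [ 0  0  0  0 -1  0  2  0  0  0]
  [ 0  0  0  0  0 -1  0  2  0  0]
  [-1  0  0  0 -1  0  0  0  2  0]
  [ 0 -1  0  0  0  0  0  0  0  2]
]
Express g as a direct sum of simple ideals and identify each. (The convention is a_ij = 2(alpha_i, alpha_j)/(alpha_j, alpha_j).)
type A_4 ⊕ type B_6

The diagram associated to this matrix has two connected components: the simple roots {alpha_2, alpha_3, alpha_4, alpha_10} form a chain of 4 nodes with single edges (A_4), and {alpha_1, alpha_5, alpha_6, alpha_7, alpha_8, alpha_9} form a chain of 6 nodes with a double edge at one end; the terminal node there is the unique short simple root (B_6). A semisimple Lie algebra decomposes uniquely as the direct sum of simple ideals, one per connected component of its Dynkin diagram, so g ≅ A_4 ⊕ B_6 (dimension 24 + 78 = 102).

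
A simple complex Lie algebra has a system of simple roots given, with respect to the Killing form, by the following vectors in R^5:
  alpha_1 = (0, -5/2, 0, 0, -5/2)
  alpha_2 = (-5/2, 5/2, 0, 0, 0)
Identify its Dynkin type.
A_2 (sl(3))

Compute the Cartan integers a_ij = 2(alpha_i, alpha_j)/(alpha_j, alpha_j); the resulting 2x2 Cartan matrix is
[[2, -1], [-1, 2]].
All simple roots have the same length, so the diagram is simply laced. The associated Dynkin diagram is a chain of 2 nodes with single edges (A_2), so the type is A_2 (the algebra sl(3)).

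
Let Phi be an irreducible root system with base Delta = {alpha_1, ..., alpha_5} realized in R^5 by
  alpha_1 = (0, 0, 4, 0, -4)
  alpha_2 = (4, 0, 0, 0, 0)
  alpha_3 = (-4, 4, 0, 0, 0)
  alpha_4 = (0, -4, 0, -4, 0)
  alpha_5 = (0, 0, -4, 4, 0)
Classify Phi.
type B_5

Compute the Cartan integers a_ij = 2(alpha_i, alpha_j)/(alpha_j, alpha_j); the resulting 5x5 Cartan matrix is
[[2, 0, 0, 0, -1], [0, 2, -1, 0, 0], [0, -2, 2, -1, 0], [0, 0, -1, 2, -1], [-1, 0, 0, -1, 2]].
The roots have two lengths (squared-length ratio 2:1); the short ones are alpha_{2}. The associated Dynkin diagram is a chain of 5 nodes with a double edge at one end; the terminal node there is the unique short simple root (B_5), so the type is B_5 (the algebra so(11)).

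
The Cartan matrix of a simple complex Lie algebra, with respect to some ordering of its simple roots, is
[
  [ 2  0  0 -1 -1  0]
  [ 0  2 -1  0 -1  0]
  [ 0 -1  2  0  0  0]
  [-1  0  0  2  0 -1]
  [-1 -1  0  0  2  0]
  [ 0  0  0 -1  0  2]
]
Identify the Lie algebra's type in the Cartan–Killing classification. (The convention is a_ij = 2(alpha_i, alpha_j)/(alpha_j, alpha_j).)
type A_6

The matrix has rank 6 with 2's on the diagonal. Reading the off-diagonal entries as Dynkin edges (a single edge where a_ij = a_ji = -1; a double or triple edge where a_ij * a_ji = 2 or 3), the diagram is a chain of 6 nodes with single edges (A_6). One simple-root ordering that puts it in standard form is (alpha_6, alpha_4, alpha_1, alpha_5, alpha_2, alpha_3). So the algebra is type A_6, i.e. sl(7).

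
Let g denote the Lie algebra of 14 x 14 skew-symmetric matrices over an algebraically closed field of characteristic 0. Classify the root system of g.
This is so(14) with 14 even, which has dimension 14(14-1)/2 = 91 and rank 14/2 = 7. In the classification of classical Lie algebras, the orthogonal algebra so(2n) in an even number of variables has type D_n; here n = 7, so the Dynkin diagram is a chain of 5 nodes with a fork of two nodes at one end (D_7). Hence the type is D_7.

D_7 (so(14))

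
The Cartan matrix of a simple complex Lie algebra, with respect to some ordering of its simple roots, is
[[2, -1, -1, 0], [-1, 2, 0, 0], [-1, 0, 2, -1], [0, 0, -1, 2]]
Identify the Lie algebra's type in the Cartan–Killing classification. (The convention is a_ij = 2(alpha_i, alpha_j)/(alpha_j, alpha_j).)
The matrix has rank 4 with 2's on the diagonal. Reading the off-diagonal entries as Dynkin edges (a single edge where a_ij = a_ji = -1; a double or triple edge where a_ij * a_ji = 2 or 3), the diagram is a chain of 4 nodes with single edges (A_4). One simple-root ordering that puts it in standard form is (alpha_2, alpha_1, alpha_3, alpha_4). So the algebra is type A_4, i.e. sl(5).

A4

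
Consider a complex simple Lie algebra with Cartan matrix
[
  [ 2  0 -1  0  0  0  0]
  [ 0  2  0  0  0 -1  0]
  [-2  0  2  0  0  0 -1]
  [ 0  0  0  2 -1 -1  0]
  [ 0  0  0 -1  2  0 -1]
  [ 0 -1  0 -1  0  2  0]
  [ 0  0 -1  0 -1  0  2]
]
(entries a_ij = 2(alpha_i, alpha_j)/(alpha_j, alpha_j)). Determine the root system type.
B_7 (so(15))

The matrix has rank 7 with 2's on the diagonal. Reading the off-diagonal entries as Dynkin edges (a single edge where a_ij = a_ji = -1; a double or triple edge where a_ij * a_ji = 2 or 3), the diagram is a chain of 7 nodes with a double edge at one end; the terminal node there is the unique short simple root (B_7). One simple-root ordering that puts it in standard form is (alpha_2, alpha_6, alpha_4, alpha_5, alpha_7, alpha_3, alpha_1). So the algebra is type B_7, i.e. so(15).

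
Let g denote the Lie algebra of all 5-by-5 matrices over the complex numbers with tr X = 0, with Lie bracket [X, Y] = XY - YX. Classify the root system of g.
A4

This is sl(5), which has dimension 5^2 - 1 = 24 and rank 5 - 1 = 4 (a Cartan subalgebra is the diagonal traceless matrices). In the classification of classical Lie algebras, the special linear algebra sl(n+1) has type A_n; here n = 4, so the Dynkin diagram is a chain of 4 nodes with single edges (A_4). Hence the type is A_4.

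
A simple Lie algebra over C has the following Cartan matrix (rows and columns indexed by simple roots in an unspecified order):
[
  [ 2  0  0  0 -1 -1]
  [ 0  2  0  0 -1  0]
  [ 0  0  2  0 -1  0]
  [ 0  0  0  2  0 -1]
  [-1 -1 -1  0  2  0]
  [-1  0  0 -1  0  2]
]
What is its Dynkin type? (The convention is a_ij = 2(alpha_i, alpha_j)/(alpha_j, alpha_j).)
The matrix has rank 6 with 2's on the diagonal. Reading the off-diagonal entries as Dynkin edges (a single edge where a_ij = a_ji = -1; a double or triple edge where a_ij * a_ji = 2 or 3), the diagram is a chain of 4 nodes with a fork of two nodes at one end (D_6). One simple-root ordering that puts it in standard form is (alpha_4, alpha_6, alpha_1, alpha_5, alpha_2, alpha_3). So the algebra is type D_6, i.e. so(12).

D6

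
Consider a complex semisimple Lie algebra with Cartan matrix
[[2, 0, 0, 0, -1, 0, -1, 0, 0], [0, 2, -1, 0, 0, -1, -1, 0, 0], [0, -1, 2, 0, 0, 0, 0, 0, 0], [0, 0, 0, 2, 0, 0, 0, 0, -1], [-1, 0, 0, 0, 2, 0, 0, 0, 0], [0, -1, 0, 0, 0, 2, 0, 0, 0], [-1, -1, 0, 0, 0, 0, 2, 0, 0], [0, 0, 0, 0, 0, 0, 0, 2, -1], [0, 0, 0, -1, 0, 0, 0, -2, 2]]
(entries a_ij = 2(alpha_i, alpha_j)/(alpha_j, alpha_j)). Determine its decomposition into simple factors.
B3 + D6

The diagram associated to this matrix has two connected components: the simple roots {alpha_4, alpha_8, alpha_9} form a chain of 3 nodes with a double edge at one end; the terminal node there is the unique short simple root (B_3), and {alpha_1, alpha_2, alpha_3, alpha_5, alpha_6, alpha_7} form a chain of 4 nodes with a fork of two nodes at one end (D_6). A semisimple Lie algebra decomposes uniquely as the direct sum of simple ideals, one per connected component of its Dynkin diagram, so g ≅ B_3 ⊕ D_6 (dimension 21 + 66 = 87).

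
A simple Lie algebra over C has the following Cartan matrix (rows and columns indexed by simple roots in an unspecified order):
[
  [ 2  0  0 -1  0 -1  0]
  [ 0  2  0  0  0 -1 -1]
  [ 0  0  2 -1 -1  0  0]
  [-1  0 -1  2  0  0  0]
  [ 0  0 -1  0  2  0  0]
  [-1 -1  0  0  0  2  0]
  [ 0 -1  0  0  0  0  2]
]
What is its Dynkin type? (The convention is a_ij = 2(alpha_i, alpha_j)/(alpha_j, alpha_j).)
type A_7

The matrix has rank 7 with 2's on the diagonal. Reading the off-diagonal entries as Dynkin edges (a single edge where a_ij = a_ji = -1; a double or triple edge where a_ij * a_ji = 2 or 3), the diagram is a chain of 7 nodes with single edges (A_7). One simple-root ordering that puts it in standard form is (alpha_5, alpha_3, alpha_4, alpha_1, alpha_6, alpha_2, alpha_7). So the algebra is type A_7, i.e. sl(8).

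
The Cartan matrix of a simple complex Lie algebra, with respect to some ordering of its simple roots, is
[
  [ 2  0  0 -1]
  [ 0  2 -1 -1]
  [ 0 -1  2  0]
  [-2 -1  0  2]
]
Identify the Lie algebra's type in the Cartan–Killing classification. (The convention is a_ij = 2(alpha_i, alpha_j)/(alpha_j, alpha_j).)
The matrix has rank 4 with 2's on the diagonal. Reading the off-diagonal entries as Dynkin edges (a single edge where a_ij = a_ji = -1; a double or triple edge where a_ij * a_ji = 2 or 3), the diagram is a chain of 4 nodes with a double edge at one end; the terminal node there is the unique short simple root (B_4). One simple-root ordering that puts it in standard form is (alpha_3, alpha_2, alpha_4, alpha_1). So the algebra is type B_4, i.e. so(9).

B4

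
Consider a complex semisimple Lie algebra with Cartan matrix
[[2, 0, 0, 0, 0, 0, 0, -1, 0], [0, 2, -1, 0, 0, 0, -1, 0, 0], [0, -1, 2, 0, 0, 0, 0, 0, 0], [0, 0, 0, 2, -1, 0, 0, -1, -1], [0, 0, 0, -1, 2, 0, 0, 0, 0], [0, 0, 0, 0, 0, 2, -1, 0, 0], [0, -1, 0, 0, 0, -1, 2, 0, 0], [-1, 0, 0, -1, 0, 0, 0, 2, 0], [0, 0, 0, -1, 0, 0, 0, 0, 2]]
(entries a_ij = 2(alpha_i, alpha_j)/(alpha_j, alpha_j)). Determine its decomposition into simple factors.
The diagram associated to this matrix has two connected components: the simple roots {alpha_2, alpha_3, alpha_6, alpha_7} form a chain of 4 nodes with single edges (A_4), and {alpha_1, alpha_4, alpha_5, alpha_8, alpha_9} form a chain of 3 nodes with a fork of two nodes at one end (D_5). A semisimple Lie algebra decomposes uniquely as the direct sum of simple ideals, one per connected component of its Dynkin diagram, so g ≅ A_4 ⊕ D_5 (dimension 24 + 45 = 69).

A_4 (sl(5)) + D_5 (so(10))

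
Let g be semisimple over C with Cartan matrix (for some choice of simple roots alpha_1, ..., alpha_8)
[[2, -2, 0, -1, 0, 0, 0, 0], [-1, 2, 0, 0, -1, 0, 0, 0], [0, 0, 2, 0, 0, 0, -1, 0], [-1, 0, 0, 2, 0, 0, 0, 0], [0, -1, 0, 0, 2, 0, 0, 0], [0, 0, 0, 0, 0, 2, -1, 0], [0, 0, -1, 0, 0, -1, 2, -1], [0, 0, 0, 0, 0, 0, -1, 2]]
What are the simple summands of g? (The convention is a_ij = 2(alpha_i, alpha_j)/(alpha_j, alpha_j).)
The diagram associated to this matrix has two connected components: the simple roots {alpha_3, alpha_6, alpha_7, alpha_8} form a chain of 2 nodes with a fork of two nodes at one end (D_4), and {alpha_1, alpha_2, alpha_4, alpha_5} form a chain of 4 nodes with a double edge between the middle two (F_4). A semisimple Lie algebra decomposes uniquely as the direct sum of simple ideals, one per connected component of its Dynkin diagram, so g ≅ D_4 ⊕ F_4 (dimension 28 + 52 = 80).

D_4 ⊕ F_4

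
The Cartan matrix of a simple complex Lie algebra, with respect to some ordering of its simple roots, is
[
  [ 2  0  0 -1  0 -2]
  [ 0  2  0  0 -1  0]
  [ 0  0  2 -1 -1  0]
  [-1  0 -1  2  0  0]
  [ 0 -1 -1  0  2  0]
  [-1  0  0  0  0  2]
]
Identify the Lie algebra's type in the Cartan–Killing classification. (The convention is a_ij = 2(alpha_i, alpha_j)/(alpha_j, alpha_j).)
B6

The matrix has rank 6 with 2's on the diagonal. Reading the off-diagonal entries as Dynkin edges (a single edge where a_ij = a_ji = -1; a double or triple edge where a_ij * a_ji = 2 or 3), the diagram is a chain of 6 nodes with a double edge at one end; the terminal node there is the unique short simple root (B_6). One simple-root ordering that puts it in standard form is (alpha_2, alpha_5, alpha_3, alpha_4, alpha_1, alpha_6). So the algebra is type B_6, i.e. so(13).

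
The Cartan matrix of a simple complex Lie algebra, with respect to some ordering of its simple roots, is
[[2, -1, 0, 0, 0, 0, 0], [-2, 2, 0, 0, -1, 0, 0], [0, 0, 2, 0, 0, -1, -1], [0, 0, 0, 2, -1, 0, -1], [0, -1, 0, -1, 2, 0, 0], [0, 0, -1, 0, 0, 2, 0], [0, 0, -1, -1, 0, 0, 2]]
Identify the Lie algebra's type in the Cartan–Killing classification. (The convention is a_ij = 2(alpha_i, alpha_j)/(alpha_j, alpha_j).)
B7

The matrix has rank 7 with 2's on the diagonal. Reading the off-diagonal entries as Dynkin edges (a single edge where a_ij = a_ji = -1; a double or triple edge where a_ij * a_ji = 2 or 3), the diagram is a chain of 7 nodes with a double edge at one end; the terminal node there is the unique short simple root (B_7). One simple-root ordering that puts it in standard form is (alpha_6, alpha_3, alpha_7, alpha_4, alpha_5, alpha_2, alpha_1). So the algebra is type B_7, i.e. so(15).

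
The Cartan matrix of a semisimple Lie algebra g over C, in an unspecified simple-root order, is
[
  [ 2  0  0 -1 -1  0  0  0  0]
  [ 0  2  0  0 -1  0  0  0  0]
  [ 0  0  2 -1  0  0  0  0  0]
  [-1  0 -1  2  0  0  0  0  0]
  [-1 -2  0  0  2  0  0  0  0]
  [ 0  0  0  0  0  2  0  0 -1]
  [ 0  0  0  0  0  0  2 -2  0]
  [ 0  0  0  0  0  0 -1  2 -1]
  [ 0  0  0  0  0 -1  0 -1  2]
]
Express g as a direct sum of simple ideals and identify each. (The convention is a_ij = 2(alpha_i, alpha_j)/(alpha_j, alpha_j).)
The diagram associated to this matrix has two connected components: the simple roots {alpha_1, alpha_2, alpha_3, alpha_4, alpha_5} form a chain of 5 nodes with a double edge at one end; the terminal node there is the unique short simple root (B_5), and {alpha_6, alpha_7, alpha_8, alpha_9} form a chain of 4 nodes with a double edge at one end; the terminal node there is the unique long simple root (C_4). A semisimple Lie algebra decomposes uniquely as the direct sum of simple ideals, one per connected component of its Dynkin diagram, so g ≅ B_5 ⊕ C_4 (dimension 55 + 36 = 91).

B5 + C4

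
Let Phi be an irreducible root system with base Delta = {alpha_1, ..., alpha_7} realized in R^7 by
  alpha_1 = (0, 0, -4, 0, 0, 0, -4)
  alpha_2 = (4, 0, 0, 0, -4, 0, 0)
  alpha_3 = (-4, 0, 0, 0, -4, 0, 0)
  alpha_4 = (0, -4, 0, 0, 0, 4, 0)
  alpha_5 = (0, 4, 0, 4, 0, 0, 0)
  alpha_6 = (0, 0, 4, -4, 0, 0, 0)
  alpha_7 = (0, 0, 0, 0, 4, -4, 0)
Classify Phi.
Compute the Cartan integers a_ij = 2(alpha_i, alpha_j)/(alpha_j, alpha_j); the resulting 7x7 Cartan matrix is
[[2, 0, 0, 0, 0, -1, 0], [0, 2, 0, 0, 0, 0, -1], [0, 0, 2, 0, 0, 0, -1], [0, 0, 0, 2, -1, 0, -1], [0, 0, 0, -1, 2, -1, 0], [-1, 0, 0, 0, -1, 2, 0], [0, -1, -1, -1, 0, 0, 2]].
All simple roots have the same length, so the diagram is simply laced. The associated Dynkin diagram is a chain of 5 nodes with a fork of two nodes at one end (D_7), so the type is D_7 (the algebra so(14)).

D_7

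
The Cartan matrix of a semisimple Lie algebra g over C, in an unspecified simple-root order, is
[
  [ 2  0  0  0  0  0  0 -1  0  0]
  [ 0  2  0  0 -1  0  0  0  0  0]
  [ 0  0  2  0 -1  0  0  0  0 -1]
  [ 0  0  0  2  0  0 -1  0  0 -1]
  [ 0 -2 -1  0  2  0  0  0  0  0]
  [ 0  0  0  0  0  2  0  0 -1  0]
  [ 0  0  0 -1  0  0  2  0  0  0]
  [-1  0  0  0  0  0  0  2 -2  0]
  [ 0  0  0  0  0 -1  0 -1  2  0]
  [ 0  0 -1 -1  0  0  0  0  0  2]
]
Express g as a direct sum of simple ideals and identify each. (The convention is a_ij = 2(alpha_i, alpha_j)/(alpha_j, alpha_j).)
type B_6 + type F_4

The diagram associated to this matrix has two connected components: the simple roots {alpha_2, alpha_3, alpha_4, alpha_5, alpha_7, alpha_10} form a chain of 6 nodes with a double edge at one end; the terminal node there is the unique short simple root (B_6), and {alpha_1, alpha_6, alpha_8, alpha_9} form a chain of 4 nodes with a double edge between the middle two (F_4). A semisimple Lie algebra decomposes uniquely as the direct sum of simple ideals, one per connected component of its Dynkin diagram, so g ≅ B_6 ⊕ F_4 (dimension 78 + 52 = 130).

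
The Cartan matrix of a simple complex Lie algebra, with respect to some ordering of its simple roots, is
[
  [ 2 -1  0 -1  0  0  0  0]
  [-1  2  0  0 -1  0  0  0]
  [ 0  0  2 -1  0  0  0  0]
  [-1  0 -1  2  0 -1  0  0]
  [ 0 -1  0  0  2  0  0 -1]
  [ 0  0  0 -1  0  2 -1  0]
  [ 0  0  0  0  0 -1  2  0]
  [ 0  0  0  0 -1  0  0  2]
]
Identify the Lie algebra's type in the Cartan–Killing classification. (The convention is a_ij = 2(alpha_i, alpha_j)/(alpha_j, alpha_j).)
E8

The matrix has rank 8 with 2's on the diagonal. Reading the off-diagonal entries as Dynkin edges (a single edge where a_ij = a_ji = -1; a double or triple edge where a_ij * a_ji = 2 or 3), the diagram is a chain of 7 nodes with one extra node attached to the third node from one end (E_8). One simple-root ordering that puts it in standard form is (alpha_7, alpha_3, alpha_6, alpha_4, alpha_1, alpha_2, alpha_5, alpha_8). So the algebra is type E_8.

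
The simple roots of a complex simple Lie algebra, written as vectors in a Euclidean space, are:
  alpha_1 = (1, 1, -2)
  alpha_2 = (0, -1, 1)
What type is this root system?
Compute the Cartan integers a_ij = 2(alpha_i, alpha_j)/(alpha_j, alpha_j); the resulting 2x2 Cartan matrix is
[[2, -3], [-1, 2]].
The roots have two lengths (squared-length ratio 3:1); the short ones are alpha_{2}. The associated Dynkin diagram is two nodes joined by a triple edge (G_2), so the type is G_2.

G_2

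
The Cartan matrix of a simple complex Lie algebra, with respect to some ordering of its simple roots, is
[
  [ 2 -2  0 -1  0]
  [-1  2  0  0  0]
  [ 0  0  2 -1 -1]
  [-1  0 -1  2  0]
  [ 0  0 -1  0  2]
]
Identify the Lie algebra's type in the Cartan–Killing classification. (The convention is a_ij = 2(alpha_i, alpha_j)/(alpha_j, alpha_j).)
The matrix has rank 5 with 2's on the diagonal. Reading the off-diagonal entries as Dynkin edges (a single edge where a_ij = a_ji = -1; a double or triple edge where a_ij * a_ji = 2 or 3), the diagram is a chain of 5 nodes with a double edge at one end; the terminal node there is the unique short simple root (B_5). One simple-root ordering that puts it in standard form is (alpha_5, alpha_3, alpha_4, alpha_1, alpha_2). So the algebra is type B_5, i.e. so(11).

type B_5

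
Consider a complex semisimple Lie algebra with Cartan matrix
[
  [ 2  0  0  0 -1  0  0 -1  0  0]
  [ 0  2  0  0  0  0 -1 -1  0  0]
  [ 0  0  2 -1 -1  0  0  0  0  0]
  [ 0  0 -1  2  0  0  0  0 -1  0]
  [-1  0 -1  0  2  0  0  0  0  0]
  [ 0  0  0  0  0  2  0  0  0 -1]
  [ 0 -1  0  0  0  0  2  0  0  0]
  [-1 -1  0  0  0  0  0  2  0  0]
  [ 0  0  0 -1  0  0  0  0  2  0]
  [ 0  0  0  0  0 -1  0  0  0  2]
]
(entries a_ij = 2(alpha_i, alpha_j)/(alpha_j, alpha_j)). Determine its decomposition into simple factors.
The diagram associated to this matrix has two connected components: the simple roots {alpha_6, alpha_10} form a chain of 2 nodes with single edges (A_2), and {alpha_1, alpha_2, alpha_3, alpha_4, alpha_5, alpha_7, alpha_8, alpha_9} form a chain of 8 nodes with single edges (A_8). A semisimple Lie algebra decomposes uniquely as the direct sum of simple ideals, one per connected component of its Dynkin diagram, so g ≅ A_2 ⊕ A_8 (dimension 8 + 80 = 88).

A2 + A8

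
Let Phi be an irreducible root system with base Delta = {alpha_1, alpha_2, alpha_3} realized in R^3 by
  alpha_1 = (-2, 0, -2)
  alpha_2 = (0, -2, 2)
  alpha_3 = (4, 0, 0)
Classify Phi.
Compute the Cartan integers a_ij = 2(alpha_i, alpha_j)/(alpha_j, alpha_j); the resulting 3x3 Cartan matrix is
[[2, -1, -1], [-1, 2, 0], [-2, 0, 2]].
The roots have two lengths (squared-length ratio 2:1); the short ones are alpha_{1,2}. The associated Dynkin diagram is a chain of 3 nodes with a double edge at one end; the terminal node there is the unique long simple root (C_3), so the type is C_3 (the algebra sp(6)).

C_3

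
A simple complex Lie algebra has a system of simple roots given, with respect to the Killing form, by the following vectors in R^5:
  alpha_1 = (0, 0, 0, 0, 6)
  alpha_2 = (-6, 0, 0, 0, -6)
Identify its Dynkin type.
Compute the Cartan integers a_ij = 2(alpha_i, alpha_j)/(alpha_j, alpha_j); the resulting 2x2 Cartan matrix is
[[2, -1], [-2, 2]].
The roots have two lengths (squared-length ratio 2:1); the short ones are alpha_{1}. The associated Dynkin diagram is a chain of 2 nodes with a double edge at one end; the terminal node there is the unique short simple root (B_2), so the type is B_2 (the algebra so(5)).

B_2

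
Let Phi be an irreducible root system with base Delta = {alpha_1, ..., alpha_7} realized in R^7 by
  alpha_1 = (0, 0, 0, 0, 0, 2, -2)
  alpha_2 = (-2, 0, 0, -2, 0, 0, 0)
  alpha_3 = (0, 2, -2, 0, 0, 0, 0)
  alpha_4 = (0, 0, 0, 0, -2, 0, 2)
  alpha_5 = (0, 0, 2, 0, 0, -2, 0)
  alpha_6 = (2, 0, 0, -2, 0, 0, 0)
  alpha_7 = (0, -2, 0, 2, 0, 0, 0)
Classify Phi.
Compute the Cartan integers a_ij = 2(alpha_i, alpha_j)/(alpha_j, alpha_j); the resulting 7x7 Cartan matrix is
[[2, 0, 0, -1, -1, 0, 0], [0, 2, 0, 0, 0, 0, -1], [0, 0, 2, 0, -1, 0, -1], [-1, 0, 0, 2, 0, 0, 0], [-1, 0, -1, 0, 2, 0, 0], [0, 0, 0, 0, 0, 2, -1], [0, -1, -1, 0, 0, -1, 2]].
All simple roots have the same length, so the diagram is simply laced. The associated Dynkin diagram is a chain of 5 nodes with a fork of two nodes at one end (D_7), so the type is D_7 (the algebra so(14)).

D_7 (so(14))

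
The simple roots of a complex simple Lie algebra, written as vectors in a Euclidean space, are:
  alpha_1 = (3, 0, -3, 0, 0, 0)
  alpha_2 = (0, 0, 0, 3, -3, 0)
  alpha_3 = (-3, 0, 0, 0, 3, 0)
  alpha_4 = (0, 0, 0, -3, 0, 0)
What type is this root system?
Compute the Cartan integers a_ij = 2(alpha_i, alpha_j)/(alpha_j, alpha_j); the resulting 4x4 Cartan matrix is
[[2, 0, -1, 0], [0, 2, -1, -2], [-1, -1, 2, 0], [0, -1, 0, 2]].
The roots have two lengths (squared-length ratio 2:1); the short ones are alpha_{4}. The associated Dynkin diagram is a chain of 4 nodes with a double edge at one end; the terminal node there is the unique short simple root (B_4), so the type is B_4 (the algebra so(9)).

B_4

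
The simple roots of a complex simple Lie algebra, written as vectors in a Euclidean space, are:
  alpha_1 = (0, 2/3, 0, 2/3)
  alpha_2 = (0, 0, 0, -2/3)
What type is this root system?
Compute the Cartan integers a_ij = 2(alpha_i, alpha_j)/(alpha_j, alpha_j); the resulting 2x2 Cartan matrix is
[[2, -2], [-1, 2]].
The roots have two lengths (squared-length ratio 2:1); the short ones are alpha_{2}. The associated Dynkin diagram is a chain of 2 nodes with a double edge at one end; the terminal node there is the unique short simple root (B_2), so the type is B_2 (the algebra so(5)).

type B_2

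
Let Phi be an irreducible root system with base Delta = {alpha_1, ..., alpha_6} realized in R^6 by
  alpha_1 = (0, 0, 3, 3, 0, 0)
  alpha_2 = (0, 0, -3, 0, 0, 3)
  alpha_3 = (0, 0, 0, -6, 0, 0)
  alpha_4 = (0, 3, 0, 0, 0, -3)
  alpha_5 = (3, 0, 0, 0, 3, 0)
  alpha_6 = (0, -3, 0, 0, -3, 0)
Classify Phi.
Compute the Cartan integers a_ij = 2(alpha_i, alpha_j)/(alpha_j, alpha_j); the resulting 6x6 Cartan matrix is
[[2, -1, -1, 0, 0, 0], [-1, 2, 0, -1, 0, 0], [-2, 0, 2, 0, 0, 0], [0, -1, 0, 2, 0, -1], [0, 0, 0, 0, 2, -1], [0, 0, 0, -1, -1, 2]].
The roots have two lengths (squared-length ratio 2:1); the short ones are alpha_{1,2,4,5,6}. The associated Dynkin diagram is a chain of 6 nodes with a double edge at one end; the terminal node there is the unique long simple root (C_6), so the type is C_6 (the algebra sp(12)).

type C_6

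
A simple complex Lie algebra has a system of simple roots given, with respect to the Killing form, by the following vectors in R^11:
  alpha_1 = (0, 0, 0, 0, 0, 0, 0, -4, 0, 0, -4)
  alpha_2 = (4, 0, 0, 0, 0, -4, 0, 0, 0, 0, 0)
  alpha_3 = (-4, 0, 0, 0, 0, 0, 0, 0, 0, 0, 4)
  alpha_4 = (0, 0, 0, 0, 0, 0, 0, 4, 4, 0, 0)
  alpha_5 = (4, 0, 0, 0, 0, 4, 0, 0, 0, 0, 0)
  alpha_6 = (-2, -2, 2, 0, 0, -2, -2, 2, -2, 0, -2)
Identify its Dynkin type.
Compute the Cartan integers a_ij = 2(alpha_i, alpha_j)/(alpha_j, alpha_j); the resulting 6x6 Cartan matrix is
[[2, 0, -1, -1, 0, 0], [0, 2, -1, 0, 0, 0], [-1, -1, 2, 0, -1, 0], [-1, 0, 0, 2, 0, 0], [0, 0, -1, 0, 2, -1], [0, 0, 0, 0, -1, 2]].
All simple roots have the same length, so the diagram is simply laced. The associated Dynkin diagram is a chain of 5 nodes with one extra node attached to the third node from one end (E_6), so the type is E_6.

E_6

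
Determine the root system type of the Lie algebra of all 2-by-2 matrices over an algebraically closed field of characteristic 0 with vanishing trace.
This is sl(2), which has dimension 2^2 - 1 = 3 and rank 2 - 1 = 1 (a Cartan subalgebra is the diagonal traceless matrices). In the classification of classical Lie algebras, the special linear algebra sl(n+1) has type A_n; here n = 1, so the Dynkin diagram is a chain of 1 nodes with single edges (A_1). Hence the type is A_1.

A_1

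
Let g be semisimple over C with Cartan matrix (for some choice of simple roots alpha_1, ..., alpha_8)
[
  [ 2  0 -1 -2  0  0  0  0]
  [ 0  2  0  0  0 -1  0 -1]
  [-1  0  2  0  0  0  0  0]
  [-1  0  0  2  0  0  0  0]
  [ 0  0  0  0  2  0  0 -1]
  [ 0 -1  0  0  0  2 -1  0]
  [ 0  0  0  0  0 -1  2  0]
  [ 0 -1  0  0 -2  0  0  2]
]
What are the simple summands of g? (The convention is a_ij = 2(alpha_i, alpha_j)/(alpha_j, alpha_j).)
The diagram associated to this matrix has two connected components: the simple roots {alpha_1, alpha_3, alpha_4} form a chain of 3 nodes with a double edge at one end; the terminal node there is the unique short simple root (B_3), and {alpha_2, alpha_5, alpha_6, alpha_7, alpha_8} form a chain of 5 nodes with a double edge at one end; the terminal node there is the unique short simple root (B_5). A semisimple Lie algebra decomposes uniquely as the direct sum of simple ideals, one per connected component of its Dynkin diagram, so g ≅ B_3 ⊕ B_5 (dimension 21 + 55 = 76).

B_3 + B_5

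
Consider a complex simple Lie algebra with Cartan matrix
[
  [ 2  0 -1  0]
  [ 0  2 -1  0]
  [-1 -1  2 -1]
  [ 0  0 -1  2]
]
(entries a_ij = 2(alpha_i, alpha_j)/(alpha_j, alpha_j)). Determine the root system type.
The matrix has rank 4 with 2's on the diagonal. Reading the off-diagonal entries as Dynkin edges (a single edge where a_ij = a_ji = -1; a double or triple edge where a_ij * a_ji = 2 or 3), the diagram is a chain of 2 nodes with a fork of two nodes at one end (D_4). One simple-root ordering that puts it in standard form is (alpha_2, alpha_3, alpha_1, alpha_4). So the algebra is type D_4, i.e. so(8).

type D_4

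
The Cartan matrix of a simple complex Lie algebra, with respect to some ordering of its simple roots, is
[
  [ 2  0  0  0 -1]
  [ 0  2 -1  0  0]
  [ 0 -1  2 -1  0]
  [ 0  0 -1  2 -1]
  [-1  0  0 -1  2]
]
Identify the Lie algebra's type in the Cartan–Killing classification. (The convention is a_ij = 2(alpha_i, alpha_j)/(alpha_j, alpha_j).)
A_5 (sl(6))

The matrix has rank 5 with 2's on the diagonal. Reading the off-diagonal entries as Dynkin edges (a single edge where a_ij = a_ji = -1; a double or triple edge where a_ij * a_ji = 2 or 3), the diagram is a chain of 5 nodes with single edges (A_5). One simple-root ordering that puts it in standard form is (alpha_2, alpha_3, alpha_4, alpha_5, alpha_1). So the algebra is type A_5, i.e. sl(6).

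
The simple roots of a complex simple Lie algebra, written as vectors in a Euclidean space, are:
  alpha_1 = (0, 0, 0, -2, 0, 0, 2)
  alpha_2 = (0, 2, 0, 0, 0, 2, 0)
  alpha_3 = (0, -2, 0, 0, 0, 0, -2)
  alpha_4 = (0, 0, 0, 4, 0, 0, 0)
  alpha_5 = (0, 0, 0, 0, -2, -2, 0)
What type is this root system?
Compute the Cartan integers a_ij = 2(alpha_i, alpha_j)/(alpha_j, alpha_j); the resulting 5x5 Cartan matrix is
[[2, 0, -1, -1, 0], [0, 2, -1, 0, -1], [-1, -1, 2, 0, 0], [-2, 0, 0, 2, 0], [0, -1, 0, 0, 2]].
The roots have two lengths (squared-length ratio 2:1); the short ones are alpha_{1,2,3,5}. The associated Dynkin diagram is a chain of 5 nodes with a double edge at one end; the terminal node there is the unique long simple root (C_5), so the type is C_5 (the algebra sp(10)).

C_5 (sp(10))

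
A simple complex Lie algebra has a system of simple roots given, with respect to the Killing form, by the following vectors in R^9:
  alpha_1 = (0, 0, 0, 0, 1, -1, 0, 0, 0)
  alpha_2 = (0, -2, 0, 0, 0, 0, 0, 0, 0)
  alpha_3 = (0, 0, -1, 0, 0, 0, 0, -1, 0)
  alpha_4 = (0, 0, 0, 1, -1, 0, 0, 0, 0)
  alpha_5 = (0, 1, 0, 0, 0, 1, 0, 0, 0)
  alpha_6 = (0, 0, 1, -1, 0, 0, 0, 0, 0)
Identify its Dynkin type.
Compute the Cartan integers a_ij = 2(alpha_i, alpha_j)/(alpha_j, alpha_j); the resulting 6x6 Cartan matrix is
[[2, 0, 0, -1, -1, 0], [0, 2, 0, 0, -2, 0], [0, 0, 2, 0, 0, -1], [-1, 0, 0, 2, 0, -1], [-1, -1, 0, 0, 2, 0], [0, 0, -1, -1, 0, 2]].
The roots have two lengths (squared-length ratio 2:1); the short ones are alpha_{1,3,4,5,6}. The associated Dynkin diagram is a chain of 6 nodes with a double edge at one end; the terminal node there is the unique long simple root (C_6), so the type is C_6 (the algebra sp(12)).

C6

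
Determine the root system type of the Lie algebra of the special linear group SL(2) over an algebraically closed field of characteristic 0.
This is sl(2), which has dimension 2^2 - 1 = 3 and rank 2 - 1 = 1 (a Cartan subalgebra is the diagonal traceless matrices). In the classification of classical Lie algebras, the special linear algebra sl(n+1) has type A_n; here n = 1, so the Dynkin diagram is a chain of 1 nodes with single edges (A_1). Hence the type is A_1.

type A_1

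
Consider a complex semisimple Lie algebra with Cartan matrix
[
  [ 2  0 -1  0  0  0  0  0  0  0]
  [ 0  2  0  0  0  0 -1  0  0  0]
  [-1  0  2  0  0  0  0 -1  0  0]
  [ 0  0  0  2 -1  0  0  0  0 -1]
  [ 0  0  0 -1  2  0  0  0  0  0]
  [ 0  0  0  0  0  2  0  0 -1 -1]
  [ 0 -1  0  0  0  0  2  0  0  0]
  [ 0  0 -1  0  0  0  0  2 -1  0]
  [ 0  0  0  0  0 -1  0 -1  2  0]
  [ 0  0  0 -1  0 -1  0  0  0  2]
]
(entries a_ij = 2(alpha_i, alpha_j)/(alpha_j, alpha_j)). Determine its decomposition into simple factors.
A_2 (sl(3)) ⊕ A_8 (sl(9))

The diagram associated to this matrix has two connected components: the simple roots {alpha_2, alpha_7} form a chain of 2 nodes with single edges (A_2), and {alpha_1, alpha_3, alpha_4, alpha_5, alpha_6, alpha_8, alpha_9, alpha_10} form a chain of 8 nodes with single edges (A_8). A semisimple Lie algebra decomposes uniquely as the direct sum of simple ideals, one per connected component of its Dynkin diagram, so g ≅ A_2 ⊕ A_8 (dimension 8 + 80 = 88).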